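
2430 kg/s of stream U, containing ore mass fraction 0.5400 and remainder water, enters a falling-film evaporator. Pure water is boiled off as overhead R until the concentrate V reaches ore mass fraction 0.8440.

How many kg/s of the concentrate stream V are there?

1555 kg/s

ore is conserved: 2430×0.540 = 1312.2 kg/s all reports to the concentrate.
Concentrate = 1312.2/(target fraction) = 1554.7 kg/s.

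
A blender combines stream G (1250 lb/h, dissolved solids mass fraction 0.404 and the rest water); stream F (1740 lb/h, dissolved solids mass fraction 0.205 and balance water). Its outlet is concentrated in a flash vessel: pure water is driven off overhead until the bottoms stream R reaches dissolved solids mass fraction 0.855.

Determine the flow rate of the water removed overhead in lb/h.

dissolved solids entering = 1250×0.404 + 1740×0.205 = 861.7 lb/h.
All dissolved solids reports to R, so R = 861.7/0.855 = 1007.8 lb/h.
Total feed = 2990 lb/h; overhead = 2990 − 1007.8 = 1982.2 lb/h.

1982 lb/h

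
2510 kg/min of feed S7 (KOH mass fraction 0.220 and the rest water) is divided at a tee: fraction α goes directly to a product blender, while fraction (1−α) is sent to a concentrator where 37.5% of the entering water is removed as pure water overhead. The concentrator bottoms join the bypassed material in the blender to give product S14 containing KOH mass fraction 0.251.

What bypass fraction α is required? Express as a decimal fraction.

All 2510×0.220 = 552.2 kg/min of KOH reaches S14, so S14 = 552.2/0.251 = 2200 kg/min and vapour = 310 kg/min.
The evaporator receives (1−α)·2510 of feed at 0.780 water and removes 0.375 of that water:
0.375×0.780×(1−α)×2510 = 310
(1−α) = 310/734.17 = 0.4222;  α = 0.5778.

0.578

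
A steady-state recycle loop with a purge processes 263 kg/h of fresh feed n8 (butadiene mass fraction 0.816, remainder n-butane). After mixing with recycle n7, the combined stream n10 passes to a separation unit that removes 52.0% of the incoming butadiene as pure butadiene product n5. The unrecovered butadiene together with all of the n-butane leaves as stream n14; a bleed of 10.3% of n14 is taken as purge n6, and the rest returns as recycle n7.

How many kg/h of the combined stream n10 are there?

n-butane enters only via n8 and leaves only via the purge: 263×0.184 = 0.103×(n-butane in n14), and the separation unit passes all n-butane, so n-butane in n10 = n-butane in n14 = 469.83 kg/h.
butadiene in n10: m_A = 263×0.816 + (1−0.103)·(1−0.520)·m_A, so m_A = 214.61/0.5694 = 376.88 kg/h.
n10 = 376.88 + 469.83 = 846.7 kg/h.

846.7 kg/h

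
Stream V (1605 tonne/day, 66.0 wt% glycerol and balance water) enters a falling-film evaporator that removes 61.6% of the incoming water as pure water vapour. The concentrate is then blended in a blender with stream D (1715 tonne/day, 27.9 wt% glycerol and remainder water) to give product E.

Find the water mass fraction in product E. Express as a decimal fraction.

Vapour removed = 0.616×0.340×1605 = 336.15 tonne/day; concentrate = 1268.8 tonne/day.
water reaching the mixer = 209.55 (from concentrate) + 1715×0.721 = 1446.1 tonne/day.
Product flow = 1268.8 + 1715 = 2983.8 tonne/day; water fraction = 0.485.

0.485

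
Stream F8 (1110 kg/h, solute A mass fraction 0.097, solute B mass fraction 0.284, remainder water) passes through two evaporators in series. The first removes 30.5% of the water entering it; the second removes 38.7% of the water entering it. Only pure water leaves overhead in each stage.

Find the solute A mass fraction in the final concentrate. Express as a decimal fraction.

water in feed = 1110×0.619 = 687.09 kg/h.
After stage 1: water left = (1−0.305)×687.09 = 477.53; stream total = 900.44 kg/h.
After stage 2: water left = (1−0.387)×477.53 = 292.72; final concentrate = 715.63 kg/h.
solute A fraction = 107.67/715.63 = 0.150.

0.150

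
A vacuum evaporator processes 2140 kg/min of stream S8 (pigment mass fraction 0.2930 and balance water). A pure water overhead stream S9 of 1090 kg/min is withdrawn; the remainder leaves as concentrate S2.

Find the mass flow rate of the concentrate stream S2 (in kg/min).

1050 kg/min

Concentrate = 2140 − 1090 = 1050 kg/min.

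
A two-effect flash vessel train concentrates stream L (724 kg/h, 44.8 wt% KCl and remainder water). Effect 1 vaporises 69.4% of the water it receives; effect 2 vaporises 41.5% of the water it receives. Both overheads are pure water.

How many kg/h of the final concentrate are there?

water in feed = 724×0.552 = 399.65 kg/h.
After stage 1: water left = (1−0.694)×399.65 = 122.29; stream total = 446.64 kg/h.
After stage 2: water left = (1−0.415)×122.29 = 71.541; final concentrate = 395.89 kg/h.

395.9 kg/h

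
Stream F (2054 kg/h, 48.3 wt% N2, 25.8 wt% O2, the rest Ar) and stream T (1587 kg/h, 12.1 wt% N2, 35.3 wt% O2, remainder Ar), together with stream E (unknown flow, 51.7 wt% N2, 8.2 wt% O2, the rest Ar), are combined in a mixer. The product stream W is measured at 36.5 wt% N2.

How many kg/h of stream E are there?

953 kg/h

Let E be the unknown flow. Total out = 3641 + E.
N2 balance: 1184.1 + 0.517·E = 0.365·(3641 + E)
(0.517 − 0.365)·E = 0.365×3641 − 1184.1 = 144.86
E = 144.86 / 0.152 = 953 kg/h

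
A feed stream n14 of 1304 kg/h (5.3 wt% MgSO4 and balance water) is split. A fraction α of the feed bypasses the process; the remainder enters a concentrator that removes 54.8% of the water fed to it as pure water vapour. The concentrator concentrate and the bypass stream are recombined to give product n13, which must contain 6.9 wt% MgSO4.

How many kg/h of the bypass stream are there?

721.3 kg/h

All 1304×0.053 = 69.112 kg/h of MgSO4 reaches n13, so n13 = 69.112/0.069 = 1001.6 kg/h and vapour = 302.38 kg/h.
The evaporator receives (1−α)·1304 of feed at 0.947 water and removes 0.548 of that water:
0.548×0.947×(1−α)×1304 = 302.38
(1−α) = 302.38/676.72 = 0.4468;  α = 0.5532.
Bypass flow = 0.5532×1304 = 721.34 kg/h.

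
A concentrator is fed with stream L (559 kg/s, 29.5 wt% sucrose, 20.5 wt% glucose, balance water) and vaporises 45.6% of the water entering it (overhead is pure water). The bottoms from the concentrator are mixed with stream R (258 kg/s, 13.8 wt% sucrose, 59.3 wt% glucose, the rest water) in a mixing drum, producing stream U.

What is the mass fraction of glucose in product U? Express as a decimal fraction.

Vapour removed = 0.456×0.500×559 = 127.45 kg/s; concentrate = 431.55 kg/s.
glucose reaching the mixer = 114.59 (from concentrate) + 258×0.593 = 267.59 kg/s.
Product flow = 431.55 + 258 = 689.55 kg/s; glucose fraction = 0.388.

0.388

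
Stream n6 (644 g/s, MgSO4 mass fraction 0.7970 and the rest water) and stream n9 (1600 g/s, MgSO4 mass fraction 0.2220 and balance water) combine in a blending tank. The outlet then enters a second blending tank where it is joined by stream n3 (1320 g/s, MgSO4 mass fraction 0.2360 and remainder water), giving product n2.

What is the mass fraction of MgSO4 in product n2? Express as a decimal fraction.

0.3311

Overall, product flow = 3564 g/s.
MgSO4 in = 644×0.797 + 1600×0.222 + 1320×0.236 = 1180 g/s.
MgSO4 fraction in n2 = 0.3311.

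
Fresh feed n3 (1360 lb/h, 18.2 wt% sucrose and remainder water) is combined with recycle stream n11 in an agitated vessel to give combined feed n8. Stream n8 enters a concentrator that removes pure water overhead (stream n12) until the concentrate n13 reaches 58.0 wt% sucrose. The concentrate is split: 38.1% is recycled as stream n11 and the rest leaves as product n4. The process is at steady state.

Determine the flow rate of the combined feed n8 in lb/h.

Overall sucrose balance (none leaves overhead): sucrose in fresh feed = sucrose in product, i.e. 1360×0.182 = (1−0.381)·n13·0.580.
n13 = 247.52/(0.580×0.619) = 689.43 lb/h.
Recycle n11 = 0.381×689.43 = 262.67 lb/h.
Combined feed n8 = 1360 + 262.67 = 1622.7 lb/h.

1623 lb/h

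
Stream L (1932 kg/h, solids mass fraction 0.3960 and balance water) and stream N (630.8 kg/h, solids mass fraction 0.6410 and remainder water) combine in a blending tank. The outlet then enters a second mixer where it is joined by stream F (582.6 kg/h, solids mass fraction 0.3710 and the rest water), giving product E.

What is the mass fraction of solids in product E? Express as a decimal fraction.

0.4405

Overall, product flow = 3145.4 kg/h.
solids in = 1932×0.396 + 630.8×0.641 + 582.6×0.371 = 1385.6 kg/h.
solids fraction in E = 0.4405.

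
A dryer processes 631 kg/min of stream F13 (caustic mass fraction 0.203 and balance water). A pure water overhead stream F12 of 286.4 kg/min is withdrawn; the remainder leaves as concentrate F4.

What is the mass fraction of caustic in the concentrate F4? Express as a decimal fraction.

0.372

caustic is not removed: 631×0.203 = 128.09 kg/min of caustic enters F4.
Concentrate = 631 − 286.4 = 344.6 kg/min.
Mass fraction = 128.09/344.6 = 0.372.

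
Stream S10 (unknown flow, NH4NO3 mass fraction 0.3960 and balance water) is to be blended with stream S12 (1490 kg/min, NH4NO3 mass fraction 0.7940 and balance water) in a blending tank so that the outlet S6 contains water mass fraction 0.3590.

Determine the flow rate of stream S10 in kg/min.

930.5 kg/min

Let S10 be the unknown flow. Total out = 1490 + S10.
water balance: 306.94 + 0.604·S10 = 0.359·(1490 + S10)
(0.604 − 0.359)·S10 = 0.359×1490 − 306.94 = 227.97
S10 = 227.97 / 0.245 = 930.49 kg/min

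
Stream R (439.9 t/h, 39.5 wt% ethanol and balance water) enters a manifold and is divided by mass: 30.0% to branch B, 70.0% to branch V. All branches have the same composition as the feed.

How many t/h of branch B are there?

132 t/h

Branch B flow = 0.300×439.9 = 131.97 t/h.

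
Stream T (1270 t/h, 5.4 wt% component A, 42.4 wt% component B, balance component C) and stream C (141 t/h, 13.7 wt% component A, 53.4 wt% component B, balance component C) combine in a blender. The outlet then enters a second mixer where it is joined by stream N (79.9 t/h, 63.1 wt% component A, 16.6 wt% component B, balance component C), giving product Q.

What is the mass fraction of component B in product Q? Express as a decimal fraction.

0.421

Overall, product flow = 1490.9 t/h.
component B in = 1270×0.424 + 141×0.534 + 79.9×0.166 = 627.04 t/h.
component B fraction in Q = 0.421.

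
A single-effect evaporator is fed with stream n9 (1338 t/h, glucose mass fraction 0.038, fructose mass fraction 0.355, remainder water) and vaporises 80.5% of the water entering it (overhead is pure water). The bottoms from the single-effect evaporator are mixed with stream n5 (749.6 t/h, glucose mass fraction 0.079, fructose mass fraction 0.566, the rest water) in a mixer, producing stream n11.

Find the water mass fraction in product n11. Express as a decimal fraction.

Vapour removed = 0.805×0.607×1338 = 653.79 t/h; concentrate = 684.21 t/h.
water reaching the mixer = 158.37 (from concentrate) + 749.6×0.355 = 424.48 t/h.
Product flow = 684.21 + 749.6 = 1433.8 t/h; water fraction = 0.296.

0.296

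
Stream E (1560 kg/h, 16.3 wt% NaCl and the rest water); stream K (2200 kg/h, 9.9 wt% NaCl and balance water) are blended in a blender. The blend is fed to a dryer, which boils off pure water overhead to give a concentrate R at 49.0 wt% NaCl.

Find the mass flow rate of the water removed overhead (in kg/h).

2797 kg/h

NaCl entering = 1560×0.163 + 2200×0.099 = 472.08 kg/h.
All NaCl reports to R, so R = 472.08/0.490 = 963.43 kg/h.
Total feed = 3760 kg/h; overhead = 3760 − 963.43 = 2796.6 kg/h.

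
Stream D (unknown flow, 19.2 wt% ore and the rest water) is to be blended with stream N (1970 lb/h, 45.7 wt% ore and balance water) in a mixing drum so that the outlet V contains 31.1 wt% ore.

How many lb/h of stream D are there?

2417 lb/h

Let D be the unknown flow. Total out = 1970 + D.
ore balance: 900.29 + 0.192·D = 0.311·(1970 + D)
(0.192 − 0.311)·D = 0.311×1970 − 900.29 = -287.62
D = -287.62 / -0.119 = 2417 lb/h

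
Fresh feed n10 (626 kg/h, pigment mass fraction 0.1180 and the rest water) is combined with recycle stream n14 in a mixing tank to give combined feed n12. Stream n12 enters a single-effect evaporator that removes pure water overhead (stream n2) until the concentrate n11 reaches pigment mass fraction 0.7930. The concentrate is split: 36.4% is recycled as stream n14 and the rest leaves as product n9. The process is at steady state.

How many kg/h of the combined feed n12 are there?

Overall pigment balance (none leaves overhead): pigment in fresh feed = pigment in product, i.e. 626×0.118 = (1−0.364)·n11·0.793.
n11 = 73.868/(0.793×0.636) = 146.46 kg/h.
Recycle n14 = 0.364×146.46 = 53.312 kg/h.
Combined feed n12 = 626 + 53.312 = 679.31 kg/h.

679.3 kg/h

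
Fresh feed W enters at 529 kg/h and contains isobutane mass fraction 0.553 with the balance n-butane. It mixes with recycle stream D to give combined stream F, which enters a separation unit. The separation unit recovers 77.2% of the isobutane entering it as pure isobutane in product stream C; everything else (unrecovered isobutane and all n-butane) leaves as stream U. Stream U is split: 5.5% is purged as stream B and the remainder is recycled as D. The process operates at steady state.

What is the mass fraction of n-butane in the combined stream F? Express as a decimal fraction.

n-butane enters only via W and leaves only via the purge: 529×0.447 = 0.055×(n-butane in U), and the separation unit passes all n-butane, so n-butane in F = n-butane in U = 4299.3 kg/h.
isobutane in F: m_A = 529×0.553 + (1−0.055)·(1−0.772)·m_A, so m_A = 292.54/0.7845 = 372.88 kg/h.
F = 372.88 + 4299.3 = 4672.2 kg/h.
n-butane fraction in F = 4299.3/4672.2 = 0.920.

0.920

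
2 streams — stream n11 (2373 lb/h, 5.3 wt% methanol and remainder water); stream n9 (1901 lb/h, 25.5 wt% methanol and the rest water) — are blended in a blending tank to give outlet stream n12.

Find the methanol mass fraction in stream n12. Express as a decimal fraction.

0.143

Total flow out = 2373 + 1901 = 4274 lb/h.
methanol in = 2373×0.053 + 1901×0.255 = 610.52 lb/h.
methanol mass fraction in n12 = 610.52/4274 = 0.143.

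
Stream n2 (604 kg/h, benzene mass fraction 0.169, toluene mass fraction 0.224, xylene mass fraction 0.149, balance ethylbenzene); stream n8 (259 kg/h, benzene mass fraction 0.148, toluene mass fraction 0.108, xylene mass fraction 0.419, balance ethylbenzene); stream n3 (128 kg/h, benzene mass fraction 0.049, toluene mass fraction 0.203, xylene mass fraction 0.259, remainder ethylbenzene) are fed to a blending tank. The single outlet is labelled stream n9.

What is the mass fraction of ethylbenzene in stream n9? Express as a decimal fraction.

Total flow out = 604 + 259 + 128 = 991 kg/h.
ethylbenzene in = 604×0.458 + 259×0.325 + 128×0.489 = 423.4 kg/h.
ethylbenzene mass fraction in n9 = 423.4/991 = 0.427.

0.427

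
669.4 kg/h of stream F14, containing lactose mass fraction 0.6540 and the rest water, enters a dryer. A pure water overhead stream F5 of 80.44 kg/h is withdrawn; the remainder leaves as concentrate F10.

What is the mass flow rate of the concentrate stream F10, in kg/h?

Concentrate = 669.4 − 80.44 = 588.96 kg/h.

589 kg/h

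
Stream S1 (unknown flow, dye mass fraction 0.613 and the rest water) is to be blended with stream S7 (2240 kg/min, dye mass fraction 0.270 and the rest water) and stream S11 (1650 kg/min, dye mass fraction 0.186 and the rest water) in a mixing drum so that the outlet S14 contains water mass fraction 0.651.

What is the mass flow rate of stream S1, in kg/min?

1689 kg/min

Let S1 be the unknown flow. Total out = 3890 + S1.
water balance: 2978.3 + 0.387·S1 = 0.651·(3890 + S1)
(0.387 − 0.651)·S1 = 0.651×3890 − 2978.3 = -445.91
S1 = -445.91 / -0.264 = 1689.1 kg/min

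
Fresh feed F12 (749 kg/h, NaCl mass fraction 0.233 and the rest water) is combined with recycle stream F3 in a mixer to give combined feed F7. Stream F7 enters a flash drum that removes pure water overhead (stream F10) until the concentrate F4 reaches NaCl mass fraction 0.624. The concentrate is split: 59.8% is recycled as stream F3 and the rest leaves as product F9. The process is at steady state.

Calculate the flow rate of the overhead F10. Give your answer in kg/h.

Overall NaCl balance (none leaves overhead): NaCl in fresh feed = NaCl in product, i.e. 749×0.233 = (1−0.598)·F4·0.624.
F4 = 174.52/(0.624×0.402) = 695.71 kg/h.
Recycle F3 = 0.598×695.71 = 416.03 kg/h.
Combined feed F7 = 749 + 416.03 = 1165 kg/h.
Overhead F10 = F7 − F4 = 1165 − 695.71 = 469.33 kg/h.

469.3 kg/h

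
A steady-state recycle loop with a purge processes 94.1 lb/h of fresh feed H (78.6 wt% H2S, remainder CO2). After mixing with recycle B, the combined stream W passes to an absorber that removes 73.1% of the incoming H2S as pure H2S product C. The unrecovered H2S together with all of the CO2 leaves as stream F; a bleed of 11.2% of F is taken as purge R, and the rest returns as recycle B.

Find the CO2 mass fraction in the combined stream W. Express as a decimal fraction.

0.649

CO2 enters only via H and leaves only via the purge: 94.1×0.214 = 0.112×(CO2 in F), and the absorber passes all CO2, so CO2 in W = CO2 in F = 179.8 lb/h.
H2S in W: m_A = 94.1×0.786 + (1−0.112)·(1−0.731)·m_A, so m_A = 73.963/0.7611 = 97.175 lb/h.
W = 97.175 + 179.8 = 276.97 lb/h.
CO2 fraction in W = 179.8/276.97 = 0.649.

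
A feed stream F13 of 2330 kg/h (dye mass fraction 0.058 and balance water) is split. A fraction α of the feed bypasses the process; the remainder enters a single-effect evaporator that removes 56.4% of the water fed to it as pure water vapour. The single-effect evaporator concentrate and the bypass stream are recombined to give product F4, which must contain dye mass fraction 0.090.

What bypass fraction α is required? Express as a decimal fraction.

All 2330×0.058 = 135.14 kg/h of dye reaches F4, so F4 = 135.14/0.090 = 1501.6 kg/h and vapour = 828.44 kg/h.
The evaporator receives (1−α)·2330 of feed at 0.942 water and removes 0.564 of that water:
0.564×0.942×(1−α)×2330 = 828.44
(1−α) = 828.44/1237.9 = 0.6692;  α = 0.3308.

0.331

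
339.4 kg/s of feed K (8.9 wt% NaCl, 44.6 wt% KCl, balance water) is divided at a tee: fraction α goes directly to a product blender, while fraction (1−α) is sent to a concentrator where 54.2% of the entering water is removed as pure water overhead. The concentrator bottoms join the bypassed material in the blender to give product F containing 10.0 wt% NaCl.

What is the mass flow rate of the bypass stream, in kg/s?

All 339.4×0.089 = 30.207 kg/s of NaCl reaches F, so F = 30.207/0.100 = 302.07 kg/s and vapour = 37.334 kg/s.
The evaporator receives (1−α)·339.4 of feed at 0.465 water and removes 0.542 of that water:
0.542×0.465×(1−α)×339.4 = 37.334
(1−α) = 37.334/85.539 = 0.4365;  α = 0.5635.
Bypass flow = 0.5635×339.4 = 191.27 kg/s.

191.3 kg/s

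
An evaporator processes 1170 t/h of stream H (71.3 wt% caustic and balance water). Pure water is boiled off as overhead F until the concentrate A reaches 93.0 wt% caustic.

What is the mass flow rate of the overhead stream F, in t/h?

273 t/h

caustic is conserved: 1170×0.713 = 834.21 t/h all reports to the concentrate.
Concentrate = 834.21/(target fraction) = 897 t/h.
Overhead = 1170 − 897 = 273 t/h.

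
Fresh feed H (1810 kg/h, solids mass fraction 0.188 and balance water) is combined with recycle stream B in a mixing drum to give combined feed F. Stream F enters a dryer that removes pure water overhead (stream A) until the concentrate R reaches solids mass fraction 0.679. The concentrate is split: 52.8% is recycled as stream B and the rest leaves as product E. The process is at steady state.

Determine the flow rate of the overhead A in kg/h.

1309 kg/h

Overall solids balance (none leaves overhead): solids in fresh feed = solids in product, i.e. 1810×0.188 = (1−0.528)·R·0.679.
R = 340.28/(0.679×0.472) = 1061.8 kg/h.
Recycle B = 0.528×1061.8 = 560.61 kg/h.
Combined feed F = 1810 + 560.61 = 2370.6 kg/h.
Overhead A = F − R = 2370.6 − 1061.8 = 1308.9 kg/h.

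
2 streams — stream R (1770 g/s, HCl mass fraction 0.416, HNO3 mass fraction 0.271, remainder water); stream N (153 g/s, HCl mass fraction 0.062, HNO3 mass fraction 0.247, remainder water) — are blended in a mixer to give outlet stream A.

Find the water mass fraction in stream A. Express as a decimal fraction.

Total flow out = 1770 + 153 = 1923 g/s.
water in = 1770×0.313 + 153×0.691 = 659.73 g/s.
water mass fraction in A = 659.73/1923 = 0.343.

0.343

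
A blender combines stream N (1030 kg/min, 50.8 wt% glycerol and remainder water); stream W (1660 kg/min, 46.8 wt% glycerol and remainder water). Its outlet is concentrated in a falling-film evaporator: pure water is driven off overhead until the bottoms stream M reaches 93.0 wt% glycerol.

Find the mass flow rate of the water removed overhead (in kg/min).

glycerol entering = 1030×0.508 + 1660×0.468 = 1300.1 kg/min.
All glycerol reports to M, so M = 1300.1/0.930 = 1398 kg/min.
Total feed = 2690 kg/min; overhead = 2690 − 1398 = 1292 kg/min.

1292 kg/min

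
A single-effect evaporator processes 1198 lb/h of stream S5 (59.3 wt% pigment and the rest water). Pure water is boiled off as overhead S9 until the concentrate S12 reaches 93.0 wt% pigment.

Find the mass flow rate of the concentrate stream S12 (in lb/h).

763.9 lb/h

pigment is conserved: 1198×0.593 = 710.41 lb/h all reports to the concentrate.
Concentrate = 710.41/(target fraction) = 763.89 lb/h.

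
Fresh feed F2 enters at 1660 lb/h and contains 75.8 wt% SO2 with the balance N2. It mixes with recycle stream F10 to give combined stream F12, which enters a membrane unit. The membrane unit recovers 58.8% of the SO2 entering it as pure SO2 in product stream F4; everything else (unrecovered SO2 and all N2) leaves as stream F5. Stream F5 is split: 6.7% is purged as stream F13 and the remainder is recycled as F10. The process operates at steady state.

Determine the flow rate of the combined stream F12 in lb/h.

8040 lb/h

N2 enters only via F2 and leaves only via the purge: 1660×0.242 = 0.067×(N2 in F5), and the membrane unit passes all N2, so N2 in F12 = N2 in F5 = 5995.8 lb/h.
SO2 in F12: m_A = 1660×0.758 + (1−0.067)·(1−0.588)·m_A, so m_A = 1258.3/0.6156 = 2044 lb/h.
F12 = 2044 + 5995.8 = 8039.8 lb/h.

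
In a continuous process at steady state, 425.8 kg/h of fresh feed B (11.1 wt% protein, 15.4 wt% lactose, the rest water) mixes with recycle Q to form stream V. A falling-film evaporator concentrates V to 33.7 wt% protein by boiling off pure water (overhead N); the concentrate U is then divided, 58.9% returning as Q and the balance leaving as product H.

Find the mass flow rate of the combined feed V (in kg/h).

626.8 kg/h

Overall protein balance (none leaves overhead): protein in fresh feed = protein in product, i.e. 425.8×0.111 = (1−0.589)·U·0.337.
U = 47.264/(0.337×0.411) = 341.24 kg/h.
Recycle Q = 0.589×341.24 = 200.99 kg/h.
Combined feed V = 425.8 + 200.99 = 626.79 kg/h.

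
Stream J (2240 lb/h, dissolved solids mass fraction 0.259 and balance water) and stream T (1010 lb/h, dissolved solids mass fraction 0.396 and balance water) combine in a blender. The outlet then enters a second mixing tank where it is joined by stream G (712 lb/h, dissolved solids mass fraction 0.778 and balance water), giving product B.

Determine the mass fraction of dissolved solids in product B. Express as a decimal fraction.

Overall, product flow = 3962 lb/h.
dissolved solids in = 2240×0.259 + 1010×0.396 + 712×0.778 = 1534.1 lb/h.
dissolved solids fraction in B = 0.387.

0.387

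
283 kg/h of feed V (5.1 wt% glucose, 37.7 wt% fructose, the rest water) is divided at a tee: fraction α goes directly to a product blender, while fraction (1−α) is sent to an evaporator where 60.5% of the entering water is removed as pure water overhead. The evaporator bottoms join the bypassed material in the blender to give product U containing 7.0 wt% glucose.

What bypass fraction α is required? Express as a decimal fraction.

All 283×0.051 = 14.433 kg/h of glucose reaches U, so U = 14.433/0.070 = 206.19 kg/h and vapour = 76.814 kg/h.
The evaporator receives (1−α)·283 of feed at 0.572 water and removes 0.605 of that water:
0.605×0.572×(1−α)×283 = 76.814
(1−α) = 76.814/97.935 = 0.7843;  α = 0.2157.

0.216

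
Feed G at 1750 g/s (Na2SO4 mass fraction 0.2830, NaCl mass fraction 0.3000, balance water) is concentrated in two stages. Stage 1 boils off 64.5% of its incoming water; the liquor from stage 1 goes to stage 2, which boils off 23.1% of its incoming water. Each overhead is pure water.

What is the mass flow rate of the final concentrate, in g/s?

water in feed = 1750×0.417 = 729.75 g/s.
After stage 1: water left = (1−0.645)×729.75 = 259.06; stream total = 1279.3 g/s.
After stage 2: water left = (1−0.231)×259.06 = 199.22; final concentrate = 1219.5 g/s.

1219 g/s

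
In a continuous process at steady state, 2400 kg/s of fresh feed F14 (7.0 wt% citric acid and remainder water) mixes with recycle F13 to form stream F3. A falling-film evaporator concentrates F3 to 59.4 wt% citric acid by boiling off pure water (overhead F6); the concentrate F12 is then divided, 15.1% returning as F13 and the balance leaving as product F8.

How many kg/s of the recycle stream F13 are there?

Overall citric acid balance (none leaves overhead): citric acid in fresh feed = citric acid in product, i.e. 2400×0.070 = (1−0.151)·F12·0.594.
F12 = 168/(0.594×0.849) = 333.13 kg/s.
Recycle F13 = 0.151×333.13 = 50.303 kg/s.

50.3 kg/s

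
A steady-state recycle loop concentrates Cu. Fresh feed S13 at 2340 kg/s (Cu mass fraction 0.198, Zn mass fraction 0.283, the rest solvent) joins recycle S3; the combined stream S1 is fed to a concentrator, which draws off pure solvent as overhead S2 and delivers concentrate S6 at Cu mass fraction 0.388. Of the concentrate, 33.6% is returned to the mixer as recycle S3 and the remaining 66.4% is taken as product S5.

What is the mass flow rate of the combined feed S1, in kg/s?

2944 kg/s

Overall Cu balance (none leaves overhead): Cu in fresh feed = Cu in product, i.e. 2340×0.198 = (1−0.336)·S6·0.388.
S6 = 463.32/(0.388×0.664) = 1798.4 kg/s.
Recycle S3 = 0.336×1798.4 = 604.26 kg/s.
Combined feed S1 = 2340 + 604.26 = 2944.3 kg/s.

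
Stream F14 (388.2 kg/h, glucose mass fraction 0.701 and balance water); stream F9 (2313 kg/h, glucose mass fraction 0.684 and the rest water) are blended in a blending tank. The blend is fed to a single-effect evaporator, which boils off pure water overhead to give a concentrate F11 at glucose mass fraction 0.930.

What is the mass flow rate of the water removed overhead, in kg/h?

glucose entering = 388.2×0.701 + 2313×0.684 = 1854.2 kg/h.
All glucose reports to F11, so F11 = 1854.2/0.930 = 1993.8 kg/h.
Total feed = 2701.2 kg/h; overhead = 2701.2 − 1993.8 = 707.41 kg/h.

707.4 kg/h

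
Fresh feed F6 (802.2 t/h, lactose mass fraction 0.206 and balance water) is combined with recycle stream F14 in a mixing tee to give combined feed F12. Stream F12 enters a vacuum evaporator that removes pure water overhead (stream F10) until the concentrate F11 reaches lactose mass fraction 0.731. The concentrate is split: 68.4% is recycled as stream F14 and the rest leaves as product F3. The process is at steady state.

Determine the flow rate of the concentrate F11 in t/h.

Overall lactose balance (none leaves overhead): lactose in fresh feed = lactose in product, i.e. 802.2×0.206 = (1−0.684)·F11·0.731.
F11 = 165.25/(0.731×0.316) = 715.39 t/h.

715.4 t/h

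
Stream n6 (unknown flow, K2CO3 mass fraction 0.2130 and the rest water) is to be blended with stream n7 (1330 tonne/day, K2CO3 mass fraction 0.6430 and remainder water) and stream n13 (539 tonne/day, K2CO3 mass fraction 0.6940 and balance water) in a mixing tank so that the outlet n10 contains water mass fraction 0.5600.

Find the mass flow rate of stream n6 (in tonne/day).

1792 tonne/day

Let n6 be the unknown flow. Total out = 1869 + n6.
water balance: 639.74 + 0.787·n6 = 0.560·(1869 + n6)
(0.787 − 0.560)·n6 = 0.560×1869 − 639.74 = 406.9
n6 = 406.9 / 0.227 = 1792.5 tonne/day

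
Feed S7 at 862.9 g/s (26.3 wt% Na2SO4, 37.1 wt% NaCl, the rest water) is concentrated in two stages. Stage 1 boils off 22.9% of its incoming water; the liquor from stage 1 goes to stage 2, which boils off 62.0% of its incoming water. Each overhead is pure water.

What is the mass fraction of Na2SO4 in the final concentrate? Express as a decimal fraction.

0.355

water in feed = 862.9×0.366 = 315.82 g/s.
After stage 1: water left = (1−0.229)×315.82 = 243.5; stream total = 790.58 g/s.
After stage 2: water left = (1−0.620)×243.5 = 92.529; final concentrate = 639.61 g/s.
Na2SO4 fraction = 226.94/639.61 = 0.355.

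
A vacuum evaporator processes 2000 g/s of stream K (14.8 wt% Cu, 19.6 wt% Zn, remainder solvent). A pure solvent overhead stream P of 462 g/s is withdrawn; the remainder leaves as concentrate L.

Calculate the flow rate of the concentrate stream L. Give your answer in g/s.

Concentrate = 2000 − 462 = 1538 g/s.

1538 g/s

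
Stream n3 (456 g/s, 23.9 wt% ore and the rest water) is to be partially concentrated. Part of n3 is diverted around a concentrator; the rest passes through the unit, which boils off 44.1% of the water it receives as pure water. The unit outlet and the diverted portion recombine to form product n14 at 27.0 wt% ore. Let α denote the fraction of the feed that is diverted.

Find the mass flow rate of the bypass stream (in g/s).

300 g/s

All 456×0.239 = 108.98 g/s of ore reaches n14, so n14 = 108.98/0.270 = 403.64 g/s and vapour = 52.356 g/s.
The evaporator receives (1−α)·456 of feed at 0.761 water and removes 0.441 of that water:
0.441×0.761×(1−α)×456 = 52.356
(1−α) = 52.356/153.03 = 0.3421;  α = 0.6579.
Bypass flow = 0.6579×456 = 299.99 g/s.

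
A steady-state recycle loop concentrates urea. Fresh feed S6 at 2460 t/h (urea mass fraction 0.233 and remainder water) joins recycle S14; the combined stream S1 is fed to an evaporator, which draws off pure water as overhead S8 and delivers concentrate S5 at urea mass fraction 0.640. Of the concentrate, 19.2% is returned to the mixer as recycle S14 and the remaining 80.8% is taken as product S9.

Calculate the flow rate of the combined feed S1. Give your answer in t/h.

Overall urea balance (none leaves overhead): urea in fresh feed = urea in product, i.e. 2460×0.233 = (1−0.192)·S5·0.640.
S5 = 573.18/(0.640×0.808) = 1108.4 t/h.
Recycle S14 = 0.192×1108.4 = 212.81 t/h.
Combined feed S1 = 2460 + 212.81 = 2672.8 t/h.

2673 t/h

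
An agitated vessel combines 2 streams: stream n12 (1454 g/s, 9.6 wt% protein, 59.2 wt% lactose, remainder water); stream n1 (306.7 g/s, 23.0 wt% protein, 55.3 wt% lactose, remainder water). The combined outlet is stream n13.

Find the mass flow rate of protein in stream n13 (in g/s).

protein out = protein in = 1454×0.096 + 306.7×0.230 = 210.12 g/s.

210.1 g/s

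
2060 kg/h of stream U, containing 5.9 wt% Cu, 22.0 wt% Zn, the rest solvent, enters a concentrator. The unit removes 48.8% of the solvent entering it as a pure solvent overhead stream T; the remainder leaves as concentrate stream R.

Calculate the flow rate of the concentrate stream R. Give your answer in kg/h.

solvent entering = 2060×0.721 = 1485.3 kg/h; overhead removed = 0.488×1485.3 = 724.81 kg/h.
Concentrate = 2060 − 724.81 = 1335.2 kg/h.

1335 kg/h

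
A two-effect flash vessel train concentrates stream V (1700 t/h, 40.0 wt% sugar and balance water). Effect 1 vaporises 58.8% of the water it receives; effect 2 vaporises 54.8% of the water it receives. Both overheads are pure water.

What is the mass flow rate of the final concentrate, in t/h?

water in feed = 1700×0.600 = 1020 t/h.
After stage 1: water left = (1−0.588)×1020 = 420.24; stream total = 1100.2 t/h.
After stage 2: water left = (1−0.548)×420.24 = 189.95; final concentrate = 869.95 t/h.

869.9 t/h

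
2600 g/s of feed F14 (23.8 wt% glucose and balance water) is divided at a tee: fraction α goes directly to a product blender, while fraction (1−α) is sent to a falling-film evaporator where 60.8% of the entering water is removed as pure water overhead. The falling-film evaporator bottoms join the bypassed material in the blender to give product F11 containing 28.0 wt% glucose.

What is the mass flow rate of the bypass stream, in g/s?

1758 g/s

All 2600×0.238 = 618.8 g/s of glucose reaches F11, so F11 = 618.8/0.280 = 2210 g/s and vapour = 390 g/s.
The evaporator receives (1−α)·2600 of feed at 0.762 water and removes 0.608 of that water:
0.608×0.762×(1−α)×2600 = 390
(1−α) = 390/1204.6 = 0.3238;  α = 0.6762.
Bypass flow = 0.6762×2600 = 1758.2 g/s.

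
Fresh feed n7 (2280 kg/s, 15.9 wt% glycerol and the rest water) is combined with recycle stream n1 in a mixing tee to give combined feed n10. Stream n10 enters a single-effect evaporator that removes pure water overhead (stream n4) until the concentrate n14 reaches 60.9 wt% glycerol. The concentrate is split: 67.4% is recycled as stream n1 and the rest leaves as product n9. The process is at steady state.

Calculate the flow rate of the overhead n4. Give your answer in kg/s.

Overall glycerol balance (none leaves overhead): glycerol in fresh feed = glycerol in product, i.e. 2280×0.159 = (1−0.674)·n14·0.609.
n14 = 362.52/(0.609×0.326) = 1826 kg/s.
Recycle n1 = 0.674×1826 = 1230.7 kg/s.
Combined feed n10 = 2280 + 1230.7 = 3510.7 kg/s.
Overhead n4 = n10 − n14 = 3510.7 − 1826 = 1684.7 kg/s.

1685 kg/s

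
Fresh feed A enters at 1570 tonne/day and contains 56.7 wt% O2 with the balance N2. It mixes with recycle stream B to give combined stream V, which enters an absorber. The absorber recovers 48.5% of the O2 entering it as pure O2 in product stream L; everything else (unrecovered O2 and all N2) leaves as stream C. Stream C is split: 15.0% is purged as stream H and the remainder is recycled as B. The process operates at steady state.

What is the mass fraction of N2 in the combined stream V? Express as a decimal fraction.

N2 enters only via A and leaves only via the purge: 1570×0.433 = 0.150×(N2 in C), and the absorber passes all N2, so N2 in V = N2 in C = 4532.1 tonne/day.
O2 in V: m_A = 1570×0.567 + (1−0.150)·(1−0.485)·m_A, so m_A = 890.19/0.5623 = 1583.3 tonne/day.
V = 1583.3 + 4532.1 = 6115.3 tonne/day.
N2 fraction in V = 4532.1/6115.3 = 0.741.

0.741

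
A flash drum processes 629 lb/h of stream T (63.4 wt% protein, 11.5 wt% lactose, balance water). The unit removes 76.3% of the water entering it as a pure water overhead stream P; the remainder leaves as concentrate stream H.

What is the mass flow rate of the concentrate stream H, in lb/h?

water entering = 629×0.251 = 157.88 lb/h; overhead removed = 0.763×157.88 = 120.46 lb/h.
Concentrate = 629 − 120.46 = 508.54 lb/h.

508.5 lb/h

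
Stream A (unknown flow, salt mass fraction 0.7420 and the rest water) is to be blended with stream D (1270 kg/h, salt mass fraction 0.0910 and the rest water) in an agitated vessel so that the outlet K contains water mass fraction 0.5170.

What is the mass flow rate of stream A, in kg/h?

1922 kg/h

Let A be the unknown flow. Total out = 1270 + A.
water balance: 1154.4 + 0.258·A = 0.517·(1270 + A)
(0.258 − 0.517)·A = 0.517×1270 − 1154.4 = -497.84
A = -497.84 / -0.259 = 1922.2 kg/h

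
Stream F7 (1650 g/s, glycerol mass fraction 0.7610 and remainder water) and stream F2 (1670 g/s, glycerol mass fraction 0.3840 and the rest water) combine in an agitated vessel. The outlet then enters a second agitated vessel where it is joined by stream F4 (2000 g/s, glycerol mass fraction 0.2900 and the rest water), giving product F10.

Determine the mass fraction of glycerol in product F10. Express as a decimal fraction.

0.4656

Overall, product flow = 5320 g/s.
glycerol in = 1650×0.761 + 1670×0.384 + 2000×0.290 = 2476.9 g/s.
glycerol fraction in F10 = 0.4656.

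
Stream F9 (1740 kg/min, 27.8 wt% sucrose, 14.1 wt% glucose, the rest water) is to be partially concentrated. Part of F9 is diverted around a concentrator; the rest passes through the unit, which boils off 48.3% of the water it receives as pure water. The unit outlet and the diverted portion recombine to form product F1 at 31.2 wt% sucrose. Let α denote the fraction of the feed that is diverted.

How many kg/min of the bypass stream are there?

1064 kg/min

All 1740×0.278 = 483.72 kg/min of sucrose reaches F1, so F1 = 483.72/0.312 = 1550.4 kg/min and vapour = 189.62 kg/min.
The evaporator receives (1−α)·1740 of feed at 0.581 water and removes 0.483 of that water:
0.483×0.581×(1−α)×1740 = 189.62
(1−α) = 189.62/488.28 = 0.3883;  α = 0.6117.
Bypass flow = 0.6117×1740 = 1064.3 kg/min.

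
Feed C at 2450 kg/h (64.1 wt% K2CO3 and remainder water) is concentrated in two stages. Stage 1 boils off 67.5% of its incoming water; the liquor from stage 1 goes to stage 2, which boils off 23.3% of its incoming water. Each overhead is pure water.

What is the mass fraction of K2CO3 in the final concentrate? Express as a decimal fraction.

water in feed = 2450×0.359 = 879.55 kg/h.
After stage 1: water left = (1−0.675)×879.55 = 285.85; stream total = 1856.3 kg/h.
After stage 2: water left = (1−0.233)×285.85 = 219.25; final concentrate = 1789.7 kg/h.
K2CO3 fraction = 1570.5/1789.7 = 0.877.

0.877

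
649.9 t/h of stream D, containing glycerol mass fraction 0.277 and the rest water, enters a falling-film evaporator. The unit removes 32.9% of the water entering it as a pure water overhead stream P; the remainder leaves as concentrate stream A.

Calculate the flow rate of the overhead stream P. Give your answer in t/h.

water entering = 649.9×0.723 = 469.88 t/h; overhead removed = 0.329×469.88 = 154.59 t/h.

154.6 t/h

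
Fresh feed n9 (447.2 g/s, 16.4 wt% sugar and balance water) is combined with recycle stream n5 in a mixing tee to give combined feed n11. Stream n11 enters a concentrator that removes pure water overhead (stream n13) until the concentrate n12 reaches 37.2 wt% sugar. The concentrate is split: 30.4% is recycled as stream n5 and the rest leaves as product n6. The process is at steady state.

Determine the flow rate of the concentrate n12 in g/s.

283.3 g/s

Overall sugar balance (none leaves overhead): sugar in fresh feed = sugar in product, i.e. 447.2×0.164 = (1−0.304)·n12·0.372.
n12 = 73.341/(0.372×0.696) = 283.27 g/s.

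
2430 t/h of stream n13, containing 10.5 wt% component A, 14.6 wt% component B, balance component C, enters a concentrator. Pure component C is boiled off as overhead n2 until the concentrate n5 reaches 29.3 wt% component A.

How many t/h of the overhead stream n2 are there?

component A is conserved: 2430×0.105 = 255.15 t/h all reports to the concentrate.
Concentrate = 255.15/(target fraction) = 870.82 t/h.
Overhead = 2430 − 870.82 = 1559.2 t/h.

1559 t/h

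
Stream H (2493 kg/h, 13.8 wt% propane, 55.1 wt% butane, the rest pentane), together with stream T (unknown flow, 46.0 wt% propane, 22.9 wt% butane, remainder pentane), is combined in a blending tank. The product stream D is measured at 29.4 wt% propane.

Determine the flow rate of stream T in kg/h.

2343 kg/h

Let T be the unknown flow. Total out = 2493 + T.
propane balance: 344.03 + 0.460·T = 0.294·(2493 + T)
(0.460 − 0.294)·T = 0.294×2493 − 344.03 = 388.91
T = 388.91 / 0.166 = 2342.8 kg/h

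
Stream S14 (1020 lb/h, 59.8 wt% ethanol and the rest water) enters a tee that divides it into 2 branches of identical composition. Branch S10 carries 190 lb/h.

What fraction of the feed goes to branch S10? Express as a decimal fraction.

Fraction to S10 = 190/1020 = 0.1863.

0.186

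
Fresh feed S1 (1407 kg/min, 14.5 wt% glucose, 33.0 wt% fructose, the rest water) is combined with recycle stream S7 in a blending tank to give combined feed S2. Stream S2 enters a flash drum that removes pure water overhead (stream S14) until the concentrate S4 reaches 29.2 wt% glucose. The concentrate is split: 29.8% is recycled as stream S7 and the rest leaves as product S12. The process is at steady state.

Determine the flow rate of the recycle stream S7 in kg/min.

Overall glucose balance (none leaves overhead): glucose in fresh feed = glucose in product, i.e. 1407×0.145 = (1−0.298)·S4·0.292.
S4 = 204.01/(0.292×0.702) = 995.27 kg/min.
Recycle S7 = 0.298×995.27 = 296.59 kg/min.

296.6 kg/min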